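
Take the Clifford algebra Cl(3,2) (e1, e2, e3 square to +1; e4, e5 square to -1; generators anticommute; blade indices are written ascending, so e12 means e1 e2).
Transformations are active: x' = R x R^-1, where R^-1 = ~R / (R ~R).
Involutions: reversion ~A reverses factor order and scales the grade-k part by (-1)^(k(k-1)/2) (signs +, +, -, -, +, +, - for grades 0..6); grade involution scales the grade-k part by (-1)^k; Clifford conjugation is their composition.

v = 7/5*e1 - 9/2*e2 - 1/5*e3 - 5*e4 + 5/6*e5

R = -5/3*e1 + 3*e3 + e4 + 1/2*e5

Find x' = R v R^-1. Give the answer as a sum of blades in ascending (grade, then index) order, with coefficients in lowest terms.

~R = -5/3*e1 + 3*e3 + e4 + 1/2*e5, and R ~R = 379/36, so R^-1 = ~R / (379/36).
R v = 33/20 + 15/2*e12 - 58/15*e13 + 104/15*e14 - 94/45*e15 + 27/2*e23 + 9/2*e24 + 9/4*e25 - 74/5*e34 + 13/5*e35 + 10/3*e45
Answer: -3643/1895*e1 + 9/2*e2 + 2161/1895*e3 + 10069/1895*e4 - 7693/11370*e5


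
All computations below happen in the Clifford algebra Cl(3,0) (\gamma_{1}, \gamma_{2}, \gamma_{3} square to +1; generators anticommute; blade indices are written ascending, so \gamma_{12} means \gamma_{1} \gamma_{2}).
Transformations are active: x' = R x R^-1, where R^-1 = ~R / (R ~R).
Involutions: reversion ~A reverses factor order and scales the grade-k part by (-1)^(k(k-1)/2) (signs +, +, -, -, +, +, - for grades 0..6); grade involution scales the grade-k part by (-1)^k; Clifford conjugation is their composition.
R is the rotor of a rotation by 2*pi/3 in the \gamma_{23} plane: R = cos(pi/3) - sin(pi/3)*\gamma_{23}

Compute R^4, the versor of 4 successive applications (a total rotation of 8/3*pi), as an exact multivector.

Half-angle bookkeeping: 4 applications in \gamma_{23} add up to rotor phase 4*pi/3 = \frac{4 \pi}{3}, so R^4 = cos(\frac{4 \pi}{3}) - sin(\frac{4 \pi}{3})*\gamma_{23}.
cos(\frac{4 \pi}{3}) = - \frac{1}{2} and sin(\frac{4 \pi}{3}) = - \frac{\sqrt{3}}{2}, so R^4 = -\frac{1}{2} + \frac{\sqrt{3}}{2} \gamma_{23}. The net rotation is 2/3*pi (after discarding 1 full turn, each of which contributes a factor -1 to the rotor); the rotor keeps the half-angle phase exactly.
Answer: -\frac{1}{2} + \frac{\sqrt{3}}{2} \gamma_{23}


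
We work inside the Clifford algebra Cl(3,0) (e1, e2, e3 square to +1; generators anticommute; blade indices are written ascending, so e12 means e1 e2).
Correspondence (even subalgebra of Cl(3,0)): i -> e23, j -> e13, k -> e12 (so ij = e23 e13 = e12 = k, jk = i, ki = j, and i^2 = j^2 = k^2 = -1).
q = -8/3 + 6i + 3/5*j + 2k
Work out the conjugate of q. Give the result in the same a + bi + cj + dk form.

In blades: q = -8/3 + 2*e12 + 3/5*e13 + 6*e23.
Quaternion conjugation is reversion on the even subalgebra: the scalar is fixed and every grade-2 blade flips sign, giving -8/3 - 2*e12 - 3/5*e13 - 6*e23; translating back:
Answer: -8/3 - 6i - 3/5*j - 2k


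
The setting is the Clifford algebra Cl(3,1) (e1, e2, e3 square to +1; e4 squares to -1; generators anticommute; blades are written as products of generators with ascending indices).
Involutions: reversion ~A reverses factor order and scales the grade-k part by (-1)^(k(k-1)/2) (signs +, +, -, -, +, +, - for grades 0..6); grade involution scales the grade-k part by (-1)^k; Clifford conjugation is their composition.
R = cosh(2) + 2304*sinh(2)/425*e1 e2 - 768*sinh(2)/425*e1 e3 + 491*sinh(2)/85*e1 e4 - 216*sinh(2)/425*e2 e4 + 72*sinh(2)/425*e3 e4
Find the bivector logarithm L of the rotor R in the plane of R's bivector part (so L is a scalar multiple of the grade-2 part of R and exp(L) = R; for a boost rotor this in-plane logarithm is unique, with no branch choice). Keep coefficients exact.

The scalar part of R is cosh(2), which fixes the rapidity magnitude through cosh (cosh is even, so it cannot fix the sign — the bivector part carries that); dividing the bivector part by sinh of the rapidity gives the plane, and L = rapidity * plane, where the joint sign ambiguity of (rapidity, plane) cancels in the product.
Concretely: cosh(rapidity) = cosh(2) gives rapidity = ±2, and since rapidity/sinh(rapidity) is even the sign is immaterial: L = (rapidity/sinh(rapidity)) * <R>_2 = (2/sinh(2)) * <R>_2.
Answer: 4608/425*e1 e2 - 1536/425*e1 e3 + 982/85*e1 e4 - 432/425*e2 e4 + 144/425*e3 e4


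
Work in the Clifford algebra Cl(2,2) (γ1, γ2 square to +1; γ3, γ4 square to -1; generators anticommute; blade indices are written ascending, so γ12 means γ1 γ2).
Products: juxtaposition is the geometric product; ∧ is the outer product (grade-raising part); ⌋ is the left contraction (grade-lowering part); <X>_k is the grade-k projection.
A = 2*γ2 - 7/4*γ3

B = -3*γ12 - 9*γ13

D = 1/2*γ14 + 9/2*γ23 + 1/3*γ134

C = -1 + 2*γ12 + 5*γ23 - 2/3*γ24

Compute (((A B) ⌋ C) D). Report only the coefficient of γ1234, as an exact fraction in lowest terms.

step 1: 87/4*γ1 + 93/4*γ123
step 2: 87/2*γ2
step 3: 783/4*γ3 - 87/4*γ124 - 29/2*γ1234
Answer: -29/2


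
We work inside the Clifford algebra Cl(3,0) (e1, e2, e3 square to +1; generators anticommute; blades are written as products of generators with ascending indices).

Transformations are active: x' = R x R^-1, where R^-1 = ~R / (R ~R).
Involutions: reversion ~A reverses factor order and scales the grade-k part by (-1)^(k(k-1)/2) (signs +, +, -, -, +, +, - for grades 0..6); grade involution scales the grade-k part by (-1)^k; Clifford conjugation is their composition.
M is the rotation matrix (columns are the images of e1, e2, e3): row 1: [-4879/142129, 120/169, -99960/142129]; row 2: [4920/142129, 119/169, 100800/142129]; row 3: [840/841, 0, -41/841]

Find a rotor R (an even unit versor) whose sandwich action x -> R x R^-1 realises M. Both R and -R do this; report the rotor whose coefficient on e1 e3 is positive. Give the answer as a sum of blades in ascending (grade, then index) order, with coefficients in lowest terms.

Method: write R = a + b12*e1 e2 + b13*e1 e3 + b23*e2 e3 with a^2 + b12^2 + b13^2 + b23^2 = 1 (so R^-1 = ~R). Expanding the columns R e_j ~R gives tr M = 4a^2 - 1 and, from the antisymmetric part, M21 - M12 = -4a*b12, M13 - M31 = 4a*b13, M32 - M23 = -4a*b23.
Here tr M = 88271/142129, so a^2 = (1 + tr M)/4 = 57600/142129 and a = ±240/377. Taking a = 240/377: M21 - M12 = -96000/142129, M13 - M31 = -241920/142129, M32 - M23 = -100800/142129, giving b12 = 100/377, b13 = -252/377, b23 = 105/377, i.e. R = 240/377 + 100/377*e1 e2 - 252/377*e1 e3 + 105/377*e2 e3.
Its e1 e3 coefficient is negative, so report the other preimage -R.
Answer: -240/377 - 100/377*e1 e2 + 252/377*e1 e3 - 105/377*e2 e3. Sheet selection: the two-to-one cover makes ±R indistinguishable at the matrix level (trace 88271/142129), so uniqueness comes from the required sign on e1 e3.


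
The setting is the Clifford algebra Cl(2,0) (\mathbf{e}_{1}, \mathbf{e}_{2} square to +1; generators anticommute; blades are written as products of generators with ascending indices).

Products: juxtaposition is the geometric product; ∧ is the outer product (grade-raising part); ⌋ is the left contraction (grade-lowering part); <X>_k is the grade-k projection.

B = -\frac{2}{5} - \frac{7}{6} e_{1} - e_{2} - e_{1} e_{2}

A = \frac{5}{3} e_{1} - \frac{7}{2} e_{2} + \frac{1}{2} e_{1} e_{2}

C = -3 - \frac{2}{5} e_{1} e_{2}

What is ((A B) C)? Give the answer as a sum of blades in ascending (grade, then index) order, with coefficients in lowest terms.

step 1: \frac{37}{18} - \frac{14}{3} e_{1} + \frac{19}{60} e_{2} - \frac{119}{20} e_{1} e_{2}
step 2: -\frac{641}{75} + \frac{2119}{150} e_{1} + \frac{11}{12} e_{2} + \frac{613}{36} e_{1} e_{2}
Answer: -\frac{641}{75} + \frac{2119}{150} e_{1} + \frac{11}{12} e_{2} + \frac{613}{36} e_{1} e_{2}


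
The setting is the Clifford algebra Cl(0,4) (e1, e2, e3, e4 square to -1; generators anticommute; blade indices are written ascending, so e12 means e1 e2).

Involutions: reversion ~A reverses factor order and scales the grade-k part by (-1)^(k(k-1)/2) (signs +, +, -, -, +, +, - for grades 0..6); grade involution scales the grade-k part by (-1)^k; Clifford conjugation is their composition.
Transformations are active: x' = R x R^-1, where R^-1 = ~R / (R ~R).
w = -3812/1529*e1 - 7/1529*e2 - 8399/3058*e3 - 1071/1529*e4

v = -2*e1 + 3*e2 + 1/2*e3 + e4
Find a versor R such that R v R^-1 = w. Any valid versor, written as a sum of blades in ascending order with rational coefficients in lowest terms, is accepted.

Construction: equal norms (both -57/4) license R = v + w = -6870/1529*e1 + 4580/1529*e2 - 3435/1529*e3 + 458/1529*e4 — nothing changes along that direction, while (v - w)/2 changes sign, so v maps onto w.
Answer: -6870/1529*e1 + 4580/1529*e2 - 3435/1529*e3 + 458/1529*e4


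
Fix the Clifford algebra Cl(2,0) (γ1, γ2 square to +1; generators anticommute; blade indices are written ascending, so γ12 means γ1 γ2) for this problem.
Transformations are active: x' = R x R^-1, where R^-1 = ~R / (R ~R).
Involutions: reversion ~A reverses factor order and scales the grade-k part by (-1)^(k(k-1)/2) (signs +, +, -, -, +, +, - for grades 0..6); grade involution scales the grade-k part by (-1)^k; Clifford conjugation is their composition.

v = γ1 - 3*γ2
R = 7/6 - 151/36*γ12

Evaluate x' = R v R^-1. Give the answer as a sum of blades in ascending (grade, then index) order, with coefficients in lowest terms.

~R = 7/6 + 151/36*γ12, and R ~R = 24565/1296, so R^-1 = ~R / (24565/1296).
R v = 55/4*γ1 + 25/36*γ2
Answer: 3403/4913*γ1 + 15159/4913*γ2


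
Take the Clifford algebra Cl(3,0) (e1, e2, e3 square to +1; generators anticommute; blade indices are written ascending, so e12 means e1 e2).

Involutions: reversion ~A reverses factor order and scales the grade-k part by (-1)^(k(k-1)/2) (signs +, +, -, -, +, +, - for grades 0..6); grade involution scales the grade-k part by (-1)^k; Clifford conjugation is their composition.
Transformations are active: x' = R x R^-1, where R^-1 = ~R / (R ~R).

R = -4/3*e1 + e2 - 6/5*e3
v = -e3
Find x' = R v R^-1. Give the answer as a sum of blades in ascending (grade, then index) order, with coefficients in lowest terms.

~R = -4/3*e1 + e2 - 6/5*e3, and R ~R = 949/225, so R^-1 = ~R / (949/225).
R v = 6/5 + 4/3*e13 - e23
Answer: -720/949*e1 + 540/949*e2 + 301/949*e3


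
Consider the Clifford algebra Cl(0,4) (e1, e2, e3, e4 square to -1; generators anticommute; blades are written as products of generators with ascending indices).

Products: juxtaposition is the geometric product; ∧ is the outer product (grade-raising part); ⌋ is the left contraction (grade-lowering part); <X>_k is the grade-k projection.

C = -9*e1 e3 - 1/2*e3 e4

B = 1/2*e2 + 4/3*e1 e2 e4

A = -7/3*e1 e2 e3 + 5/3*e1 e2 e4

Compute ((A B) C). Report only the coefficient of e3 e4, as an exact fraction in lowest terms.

step 1: 20/9 - 7/6*e1 e3 + 5/6*e1 e4 + 28/9*e3 e4
step 2: -161/18 - 245/12*e1 e3 - 343/12*e1 e4 + 115/18*e3 e4
Answer: 115/18


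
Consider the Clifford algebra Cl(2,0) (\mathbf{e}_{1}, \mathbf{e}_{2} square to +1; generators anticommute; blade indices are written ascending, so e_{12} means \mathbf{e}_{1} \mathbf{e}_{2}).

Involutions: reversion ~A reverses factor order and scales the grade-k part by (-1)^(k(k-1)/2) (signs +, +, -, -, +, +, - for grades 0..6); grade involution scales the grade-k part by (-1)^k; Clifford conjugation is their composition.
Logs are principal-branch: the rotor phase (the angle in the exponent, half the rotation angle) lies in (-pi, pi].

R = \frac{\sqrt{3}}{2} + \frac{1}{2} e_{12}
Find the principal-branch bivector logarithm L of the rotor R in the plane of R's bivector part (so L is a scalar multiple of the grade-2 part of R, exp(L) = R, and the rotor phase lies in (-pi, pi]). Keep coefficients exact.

The scalar part of R is \frac{\sqrt{3}}{2}, and that scalar determines the rotor phase on the principal branch; recovering the unit plane as bivector-part over sine of the phase gives L = phase * plane.
Concretely: cos(phase) = \frac{\sqrt{3}}{2} gives phase = ±\frac{\pi}{6}, and since phase/sin(phase) is even the sign is immaterial: L = (phase/sin(phase)) * <R>_2 = (\frac{\pi}{3}) * <R>_2.
Answer: \frac{\pi}{6} e_{12}


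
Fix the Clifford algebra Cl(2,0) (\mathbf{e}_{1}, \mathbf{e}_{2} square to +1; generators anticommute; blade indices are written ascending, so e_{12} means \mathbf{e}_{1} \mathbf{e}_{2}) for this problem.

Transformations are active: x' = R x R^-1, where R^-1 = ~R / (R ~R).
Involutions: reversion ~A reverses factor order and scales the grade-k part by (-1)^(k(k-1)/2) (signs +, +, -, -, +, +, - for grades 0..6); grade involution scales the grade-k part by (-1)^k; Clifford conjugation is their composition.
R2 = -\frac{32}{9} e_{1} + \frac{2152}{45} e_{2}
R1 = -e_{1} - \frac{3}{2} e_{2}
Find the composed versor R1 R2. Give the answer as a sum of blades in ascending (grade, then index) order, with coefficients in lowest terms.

Distribute over the terms of R1 (each basis-blade product reordered to ascending indices, repeated generators contracted through their squares):
(-e_{1}) R2 = \frac{32}{9} - \frac{2152}{45} e_{12}
(-\frac{3}{2} e_{2}) R2 = -\frac{1076}{15} - \frac{16}{3} e_{12}
Summing the partial products and collecting blades:
Answer: -\frac{3068}{45} - \frac{2392}{45} e_{12}


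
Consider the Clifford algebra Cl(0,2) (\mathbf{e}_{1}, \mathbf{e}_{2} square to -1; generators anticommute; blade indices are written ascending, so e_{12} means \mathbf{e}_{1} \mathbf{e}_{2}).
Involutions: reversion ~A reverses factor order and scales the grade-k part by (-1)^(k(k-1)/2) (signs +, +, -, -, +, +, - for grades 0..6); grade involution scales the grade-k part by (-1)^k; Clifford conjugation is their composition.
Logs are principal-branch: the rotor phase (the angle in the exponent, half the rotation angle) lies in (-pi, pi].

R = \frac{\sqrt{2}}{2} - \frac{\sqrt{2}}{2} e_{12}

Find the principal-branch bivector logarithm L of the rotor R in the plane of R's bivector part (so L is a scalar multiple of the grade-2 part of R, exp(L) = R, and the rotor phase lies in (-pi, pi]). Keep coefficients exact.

The scalar part of R is \frac{\sqrt{2}}{2}, which pins the rotor phase on the principal branch; dividing the bivector part by the sine of that phase recovers the unit plane, and L is the phase times that plane.
Concretely: cos(phase) = \frac{\sqrt{2}}{2} gives phase = ±\frac{\pi}{4}, and since phase/sin(phase) is even the sign is immaterial: L = (phase/sin(phase)) * <R>_2 = (\frac{\sqrt{2} \pi}{4}) * <R>_2.
Answer: - \frac{\pi}{4} e_{12}


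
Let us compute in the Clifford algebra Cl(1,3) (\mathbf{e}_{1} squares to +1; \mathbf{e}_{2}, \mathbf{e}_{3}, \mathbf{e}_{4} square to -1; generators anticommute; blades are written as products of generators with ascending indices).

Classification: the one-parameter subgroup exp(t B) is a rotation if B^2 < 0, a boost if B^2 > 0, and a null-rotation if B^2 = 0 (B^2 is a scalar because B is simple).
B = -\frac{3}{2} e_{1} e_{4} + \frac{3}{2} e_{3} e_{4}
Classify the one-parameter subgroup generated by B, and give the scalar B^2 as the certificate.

B^2 term by term: the squares give (-\frac{3}{2})^2*(e_{1} e_{4})^2 + (\frac{3}{2})^2*(e_{3} e_{4})^2 = \frac{9}{4}*(+1) + \frac{9}{4}*(-1) = 0 (each basis 2-blade squares to minus the product of its generators' squares); cross terms between blades sharing an index anticommute and cancel. So B^2 = 0.
Answer: null-rotation, certificate B^2 = 0. Why this suffices: the scalar 0 survives any versor conjugation, so its sign alone determines the class however B is presented.


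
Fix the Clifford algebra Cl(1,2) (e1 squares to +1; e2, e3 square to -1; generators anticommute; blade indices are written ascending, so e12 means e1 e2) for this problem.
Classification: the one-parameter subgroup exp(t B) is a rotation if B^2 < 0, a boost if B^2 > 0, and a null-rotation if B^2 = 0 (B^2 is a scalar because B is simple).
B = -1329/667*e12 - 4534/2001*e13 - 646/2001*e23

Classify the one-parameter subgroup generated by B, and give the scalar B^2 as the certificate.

B^2 term by term: the squares give (-1329/667)^2*(e12)^2 + (-4534/2001)^2*(e13)^2 + (-646/2001)^2*(e23)^2 = 1766241/444889*(+1) + 20557156/4004001*(+1) + 417316/4004001*(-1) = 9 (each basis 2-blade squares to minus the product of its generators' squares); cross terms between blades sharing an index anticommute and cancel. So B^2 = 9.
Answer: boost, certificate B^2 = 9. Certificate logic: 9 is a conjugation-invariant scalar, so its sign fixes rotation versus boost versus null-rotation outright.


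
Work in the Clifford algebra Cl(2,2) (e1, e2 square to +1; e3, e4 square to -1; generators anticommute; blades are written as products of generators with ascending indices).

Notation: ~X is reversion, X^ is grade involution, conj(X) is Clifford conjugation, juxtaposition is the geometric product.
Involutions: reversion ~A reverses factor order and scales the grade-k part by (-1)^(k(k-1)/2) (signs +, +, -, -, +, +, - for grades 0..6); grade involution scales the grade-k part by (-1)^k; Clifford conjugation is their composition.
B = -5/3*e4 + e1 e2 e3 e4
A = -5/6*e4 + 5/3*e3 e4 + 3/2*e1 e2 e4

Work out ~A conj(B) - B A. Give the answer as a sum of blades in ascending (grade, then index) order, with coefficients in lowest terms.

first term: 25/18 + 77/18*e3 + 25/6*e1 e2 - 5/6*e1 e2 e3
second term: -25/18 - 23/18*e3 + 5/6*e1 e2 + 5/6*e1 e2 e3
Answer: 25/9 + 50/9*e3 + 10/3*e1 e2 - 5/3*e1 e2 e3


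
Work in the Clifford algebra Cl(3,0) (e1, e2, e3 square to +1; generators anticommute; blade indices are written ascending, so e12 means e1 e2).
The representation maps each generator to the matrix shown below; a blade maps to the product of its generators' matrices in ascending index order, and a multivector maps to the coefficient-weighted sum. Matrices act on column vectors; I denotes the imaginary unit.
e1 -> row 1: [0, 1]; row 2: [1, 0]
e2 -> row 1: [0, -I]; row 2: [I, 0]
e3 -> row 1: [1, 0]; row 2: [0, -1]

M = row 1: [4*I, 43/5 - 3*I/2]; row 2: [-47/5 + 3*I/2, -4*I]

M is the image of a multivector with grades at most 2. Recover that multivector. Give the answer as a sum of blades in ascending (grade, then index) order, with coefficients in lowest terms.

Method: 1, rho(e1), rho(e2), rho(e3) form a trace-orthogonal basis of the 2x2 complex matrices (tr(X Y) = 2 if X = Y, else 0), so M = m0*1 + m1*rho(e1) + m2*rho(e2) + m3*rho(e3) with m0 = tr(M)/2 = 0, m1 = tr(M rho(e1))/2 = -2/5, m2 = tr(M rho(e2))/2 = 3/2 + 9*I, m3 = tr(M rho(e3))/2 = 4*I.
Multiplying table entries, the bivector images are rho(e12) = I*rho(e3), rho(e13) = -I*rho(e2), rho(e23) = I*rho(e1); with real blade coefficients the real parts of m0..m3 are the coefficients of 1, e1, e2, e3 and the imaginary parts give the bivectors (e23: Im m1, e13: -Im m2, e12: Im m3).
Answer: -2/5*e1 + 3/2*e2 + 4*e12 - 9*e13


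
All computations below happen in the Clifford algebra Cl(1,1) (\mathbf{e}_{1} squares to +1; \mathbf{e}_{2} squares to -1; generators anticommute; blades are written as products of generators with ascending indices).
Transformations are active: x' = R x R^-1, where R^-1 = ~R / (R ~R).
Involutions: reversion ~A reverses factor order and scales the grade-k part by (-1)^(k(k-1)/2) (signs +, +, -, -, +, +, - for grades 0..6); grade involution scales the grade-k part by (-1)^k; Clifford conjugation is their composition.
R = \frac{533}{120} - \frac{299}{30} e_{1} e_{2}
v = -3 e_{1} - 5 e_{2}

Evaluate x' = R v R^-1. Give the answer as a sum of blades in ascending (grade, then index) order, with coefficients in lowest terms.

~R = \frac{533}{120} + \frac{299}{30} e_{1} e_{2}, and R ~R = -\frac{382109}{4800}, so R^-1 = ~R / (-\frac{382109}{4800}).
R v = -\frac{7579}{120} e_{1} - \frac{6253}{120} e_{2}
Answer: \frac{68155}{6783} e_{1} + \frac{73357}{6783} e_{2}


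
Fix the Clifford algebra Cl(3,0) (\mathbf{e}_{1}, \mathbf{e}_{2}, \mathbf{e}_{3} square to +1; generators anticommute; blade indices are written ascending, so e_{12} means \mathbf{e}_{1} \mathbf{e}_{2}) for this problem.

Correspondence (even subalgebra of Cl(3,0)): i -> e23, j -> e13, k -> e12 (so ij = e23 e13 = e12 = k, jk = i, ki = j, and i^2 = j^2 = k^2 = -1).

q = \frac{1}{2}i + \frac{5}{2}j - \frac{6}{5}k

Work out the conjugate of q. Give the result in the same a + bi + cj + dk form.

In blades: q = -\frac{6}{5} e_{12} + \frac{5}{2} e_{13} + \frac{1}{2} e_{23}.
Quaternion conjugation is reversion on the even subalgebra: the scalar is fixed and every grade-2 blade flips sign, giving \frac{6}{5} e_{12} - \frac{5}{2} e_{13} - \frac{1}{2} e_{23}; translating back:
Answer: -\frac{1}{2}i - \frac{5}{2}j + \frac{6}{5}k


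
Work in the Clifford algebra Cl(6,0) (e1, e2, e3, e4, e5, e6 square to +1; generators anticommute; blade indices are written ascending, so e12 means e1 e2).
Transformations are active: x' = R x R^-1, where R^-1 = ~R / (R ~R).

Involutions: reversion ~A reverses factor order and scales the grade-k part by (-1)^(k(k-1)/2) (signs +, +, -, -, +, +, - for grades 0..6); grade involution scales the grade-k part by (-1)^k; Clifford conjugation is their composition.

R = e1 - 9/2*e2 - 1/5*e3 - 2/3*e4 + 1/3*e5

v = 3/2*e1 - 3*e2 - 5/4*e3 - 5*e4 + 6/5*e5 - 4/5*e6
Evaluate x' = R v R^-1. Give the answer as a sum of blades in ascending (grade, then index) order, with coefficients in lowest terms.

~R = e1 - 9/2*e2 - 1/5*e3 - 2/3*e4 + 1/3*e5, and R ~R = 19661/900, so R^-1 = ~R / (19661/900).
R v = 1139/60 + 15/4*e12 - 19/20*e13 - 4*e14 + 7/10*e15 - 4/5*e16 + 201/40*e23 + 41/2*e24 - 22/5*e25 + 18/5*e26 + 1/6*e34 + 53/300*e35 + 4/25*e36 + 13/15*e45 + 8/15*e46 - 4/15*e56
Answer: 9357/39322*e1 - 94782/19661*e2 + 70969/78644*e3 + 75525/19661*e4 - 61016/98305*e5 + 4/5*e6


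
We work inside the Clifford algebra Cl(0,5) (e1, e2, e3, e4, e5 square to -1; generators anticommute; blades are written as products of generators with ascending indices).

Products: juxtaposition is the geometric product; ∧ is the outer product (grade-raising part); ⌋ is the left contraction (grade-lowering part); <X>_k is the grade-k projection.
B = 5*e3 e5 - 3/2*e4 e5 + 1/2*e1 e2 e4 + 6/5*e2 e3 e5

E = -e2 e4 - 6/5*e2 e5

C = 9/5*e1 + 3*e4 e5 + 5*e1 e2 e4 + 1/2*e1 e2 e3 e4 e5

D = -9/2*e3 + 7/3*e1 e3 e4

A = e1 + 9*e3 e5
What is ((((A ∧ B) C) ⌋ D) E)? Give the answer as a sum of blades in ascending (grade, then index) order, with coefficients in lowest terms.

step 1: 5*e1 e3 e5 - 3/2*e1 e4 e5 + 6/5*e1 e2 e3 e5 - 9/2*e1 e2 e3 e4 e5
step 2: 9/4 + 9/2*e1 - 3/5*e4 - 3/4*e2 e3 - 5/2*e2 e4 + 15/2*e2 e5 + 27/2*e3 e5 + 27/10*e4 e5 + 27/2*e1 e2 e3 + 15*e1 e3 e4 + 54/25*e2 e3 e5 + 6*e3 e4 e5 + 18/5*e1 e2 e3 e4 + 331/10*e2 e3 e4 e5
step 3: 35 - 81/8*e3 + 7/5*e1 e3 - 21/2*e3 e4 + 21/4*e1 e3 e4
step 4: -21/2*e2 e3 - 35*e2 e4 - 42*e2 e5 + 21/4*e1 e2 e3 - 81/8*e2 e3 e4 - 243/20*e2 e3 e5 + 7/5*e1 e2 e3 e4 + 42/25*e1 e2 e3 e5 + 63/5*e2 e3 e4 e5 - 63/10*e1 e2 e3 e4 e5
Answer: -21/2*e2 e3 - 35*e2 e4 - 42*e2 e5 + 21/4*e1 e2 e3 - 81/8*e2 e3 e4 - 243/20*e2 e3 e5 + 7/5*e1 e2 e3 e4 + 42/25*e1 e2 e3 e5 + 63/5*e2 e3 e4 e5 - 63/10*e1 e2 e3 e4 e5


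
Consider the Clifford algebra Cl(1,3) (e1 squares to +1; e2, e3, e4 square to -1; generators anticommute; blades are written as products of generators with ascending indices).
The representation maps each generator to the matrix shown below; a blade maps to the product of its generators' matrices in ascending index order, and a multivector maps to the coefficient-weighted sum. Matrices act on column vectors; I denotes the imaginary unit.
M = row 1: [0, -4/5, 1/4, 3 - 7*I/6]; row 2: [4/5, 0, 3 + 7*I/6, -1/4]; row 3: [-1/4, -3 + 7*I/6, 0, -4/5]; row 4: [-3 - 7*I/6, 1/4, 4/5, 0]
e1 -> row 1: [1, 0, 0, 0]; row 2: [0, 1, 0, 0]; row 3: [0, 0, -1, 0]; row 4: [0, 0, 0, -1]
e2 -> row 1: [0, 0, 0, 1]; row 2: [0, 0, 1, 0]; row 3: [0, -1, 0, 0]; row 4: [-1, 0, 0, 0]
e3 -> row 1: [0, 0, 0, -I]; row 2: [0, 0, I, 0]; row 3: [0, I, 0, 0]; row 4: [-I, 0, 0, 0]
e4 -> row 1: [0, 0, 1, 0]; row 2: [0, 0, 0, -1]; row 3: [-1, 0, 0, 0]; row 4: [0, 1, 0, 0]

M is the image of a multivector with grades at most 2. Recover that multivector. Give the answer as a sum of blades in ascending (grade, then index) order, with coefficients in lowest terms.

Method: the blade images are trace-orthogonal — tr(rho(e_A) rho(e_B)^-1) = 4 if A = B and 0 otherwise — and rho(e_A)^-1 = (e_A)^2 * rho(e_A) with (e_A)^2 = +1 or -1, so the coefficient of e_A in the preimage is (e_A)^2 * tr(M rho(e_A))/4.
Nonzero projections over blades of grade <= 2: e2: (e2)^2 = -1, tr(M rho(e2)) = -12, coefficient 3; e3: (e3)^2 = -1, tr(M rho(e3)) = -14/3, coefficient 7/6; e4: (e4)^2 = -1, tr(M rho(e4)) = -1, coefficient 1/4; e2 e4: (e2 e4)^2 = -1, tr(M rho(e2 e4)) = 16/5, coefficient -4/5. Every other blade of grade <= 2 projects to 0.
Answer: 3*e2 + 7/6*e3 + 1/4*e4 - 4/5*e2 e4


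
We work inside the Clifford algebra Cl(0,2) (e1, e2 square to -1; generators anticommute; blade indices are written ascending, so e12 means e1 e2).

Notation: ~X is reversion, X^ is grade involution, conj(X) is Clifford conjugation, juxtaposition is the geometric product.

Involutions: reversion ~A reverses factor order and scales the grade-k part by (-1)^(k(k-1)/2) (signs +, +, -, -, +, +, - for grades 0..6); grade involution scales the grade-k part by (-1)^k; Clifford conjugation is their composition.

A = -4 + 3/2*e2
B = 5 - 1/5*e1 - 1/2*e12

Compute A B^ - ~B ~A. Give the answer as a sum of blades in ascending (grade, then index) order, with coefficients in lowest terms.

first term: -20 - 31/20*e1 + 15/2*e2 + 17/10*e12
second term: -20 + 1/20*e1 + 15/2*e2 - 23/10*e12
Answer: -8/5*e1 + 4*e12


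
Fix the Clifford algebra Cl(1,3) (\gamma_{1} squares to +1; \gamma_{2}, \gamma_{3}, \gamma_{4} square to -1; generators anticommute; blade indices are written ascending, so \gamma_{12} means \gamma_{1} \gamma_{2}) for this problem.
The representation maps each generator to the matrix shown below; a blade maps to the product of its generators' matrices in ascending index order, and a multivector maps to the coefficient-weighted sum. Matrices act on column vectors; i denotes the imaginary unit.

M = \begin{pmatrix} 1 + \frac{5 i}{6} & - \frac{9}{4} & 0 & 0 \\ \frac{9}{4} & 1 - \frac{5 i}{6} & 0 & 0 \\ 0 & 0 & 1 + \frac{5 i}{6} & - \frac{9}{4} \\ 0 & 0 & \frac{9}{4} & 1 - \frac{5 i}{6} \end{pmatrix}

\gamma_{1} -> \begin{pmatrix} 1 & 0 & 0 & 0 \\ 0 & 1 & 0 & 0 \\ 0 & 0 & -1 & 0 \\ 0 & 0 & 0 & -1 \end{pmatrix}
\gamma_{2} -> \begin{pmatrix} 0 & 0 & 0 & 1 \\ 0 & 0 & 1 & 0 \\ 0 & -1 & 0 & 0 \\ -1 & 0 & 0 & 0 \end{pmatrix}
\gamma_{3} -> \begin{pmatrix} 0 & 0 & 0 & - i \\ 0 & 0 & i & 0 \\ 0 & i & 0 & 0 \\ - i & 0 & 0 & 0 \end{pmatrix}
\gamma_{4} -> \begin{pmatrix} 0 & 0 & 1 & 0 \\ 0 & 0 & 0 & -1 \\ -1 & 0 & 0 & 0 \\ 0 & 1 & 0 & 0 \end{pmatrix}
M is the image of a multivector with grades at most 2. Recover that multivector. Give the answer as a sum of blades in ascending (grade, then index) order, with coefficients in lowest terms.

Method: the blade images are trace-orthogonal — tr(rho(e_A) rho(e_B)^-1) = 4 if A = B and 0 otherwise — and rho(e_A)^-1 = (e_A)^2 * rho(e_A) with (e_A)^2 = +1 or -1, so the coefficient of e_A in the preimage is (e_A)^2 * tr(M rho(e_A))/4.
Nonzero projections over blades of grade <= 2: 1: (1)^2 = +1, tr(M 1) = 4, coefficient 1; \gamma_{23}: (\gamma_{23})^2 = -1, tr(M rho(\gamma_{23})) = \frac{10}{3}, coefficient -\frac{5}{6}; \gamma_{24}: (\gamma_{24})^2 = -1, tr(M rho(\gamma_{24})) = 9, coefficient -\frac{9}{4}. Every other blade of grade <= 2 projects to 0.
Answer: 1 - \frac{5}{6} \gamma_{23} - \frac{9}{4} \gamma_{24}


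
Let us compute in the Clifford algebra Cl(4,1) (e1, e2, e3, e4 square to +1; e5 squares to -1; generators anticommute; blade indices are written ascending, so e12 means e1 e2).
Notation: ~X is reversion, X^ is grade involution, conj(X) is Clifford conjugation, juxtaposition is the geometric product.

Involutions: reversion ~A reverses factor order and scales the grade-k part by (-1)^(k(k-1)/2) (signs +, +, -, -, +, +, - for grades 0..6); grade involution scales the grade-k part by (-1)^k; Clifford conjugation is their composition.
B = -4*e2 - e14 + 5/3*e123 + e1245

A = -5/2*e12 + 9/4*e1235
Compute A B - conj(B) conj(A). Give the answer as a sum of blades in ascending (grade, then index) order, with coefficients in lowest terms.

first term: 10*e1 + 25/6*e3 + 15/4*e5 - 5/2*e24 - 9/4*e34 + 5/2*e45 - 9*e135 - 9/4*e2345
second term: -10*e1 - 25/6*e3 - 15/4*e5 + 5/2*e24 + 9/4*e34 - 5/2*e45 - 9*e135 - 9/4*e2345
Answer: 20*e1 + 25/3*e3 + 15/2*e5 - 5*e24 - 9/2*e34 + 5*e45


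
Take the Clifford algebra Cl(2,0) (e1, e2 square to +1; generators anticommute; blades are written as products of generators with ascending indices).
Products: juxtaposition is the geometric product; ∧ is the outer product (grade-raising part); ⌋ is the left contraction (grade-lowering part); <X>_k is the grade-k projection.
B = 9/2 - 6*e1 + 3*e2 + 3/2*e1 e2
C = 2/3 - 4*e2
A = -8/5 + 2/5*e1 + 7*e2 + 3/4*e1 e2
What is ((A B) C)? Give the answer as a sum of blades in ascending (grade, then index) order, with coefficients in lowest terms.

step 1: 411/40 + 63/20*e1 + 159/5*e2 + 1767/40*e1 e2
step 2: -2407/20 - 873/5*e1 - 199/10*e2 + 337/20*e1 e2
Answer: -2407/20 - 873/5*e1 - 199/10*e2 + 337/20*e1 e2


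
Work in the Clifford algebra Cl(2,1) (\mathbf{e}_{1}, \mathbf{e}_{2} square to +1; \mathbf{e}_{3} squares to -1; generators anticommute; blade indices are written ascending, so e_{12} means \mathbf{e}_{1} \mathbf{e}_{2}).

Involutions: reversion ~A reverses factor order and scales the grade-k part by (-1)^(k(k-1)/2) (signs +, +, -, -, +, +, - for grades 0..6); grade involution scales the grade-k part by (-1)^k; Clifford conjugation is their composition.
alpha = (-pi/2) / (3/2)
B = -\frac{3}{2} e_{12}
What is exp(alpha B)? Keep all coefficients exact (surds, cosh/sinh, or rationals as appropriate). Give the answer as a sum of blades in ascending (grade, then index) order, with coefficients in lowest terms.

B^2 = (-\frac{3}{2})^2*(e_{12})^2 = \frac{9}{4}*(-1) = -\frac{9}{4} (a basis 2-blade squares to minus the product of its generators' squares).
B^2 = -\frac{9}{4} — since the square is negative, the closed form is circular: l = \frac{3}{2}, alpha*l = - \frac{\pi}{2}, so exp(alpha B) = cos(- \frac{\pi}{2}) + (sin(- \frac{\pi}{2})/(\frac{3}{2}))*B = 0 + (- \frac{2}{3})*B.
Answer: e_{12}


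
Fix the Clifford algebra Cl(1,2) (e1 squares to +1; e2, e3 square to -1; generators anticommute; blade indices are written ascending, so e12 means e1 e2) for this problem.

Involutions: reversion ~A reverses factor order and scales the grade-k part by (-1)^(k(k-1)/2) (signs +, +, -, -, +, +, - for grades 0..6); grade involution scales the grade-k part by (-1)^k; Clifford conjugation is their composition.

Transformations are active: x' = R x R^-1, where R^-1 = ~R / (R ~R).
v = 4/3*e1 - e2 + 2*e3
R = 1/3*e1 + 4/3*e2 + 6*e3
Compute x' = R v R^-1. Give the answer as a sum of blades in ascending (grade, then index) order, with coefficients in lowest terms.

~R = 1/3*e1 + 4/3*e2 + 6*e3, and R ~R = -113/3, so R^-1 = ~R / (-113/3).
R v = -92/9 - 19/9*e12 - 22/3*e13 + 26/3*e23
Answer: -1172/1017*e1 + 1753/1017*e2 + 142/113*e3


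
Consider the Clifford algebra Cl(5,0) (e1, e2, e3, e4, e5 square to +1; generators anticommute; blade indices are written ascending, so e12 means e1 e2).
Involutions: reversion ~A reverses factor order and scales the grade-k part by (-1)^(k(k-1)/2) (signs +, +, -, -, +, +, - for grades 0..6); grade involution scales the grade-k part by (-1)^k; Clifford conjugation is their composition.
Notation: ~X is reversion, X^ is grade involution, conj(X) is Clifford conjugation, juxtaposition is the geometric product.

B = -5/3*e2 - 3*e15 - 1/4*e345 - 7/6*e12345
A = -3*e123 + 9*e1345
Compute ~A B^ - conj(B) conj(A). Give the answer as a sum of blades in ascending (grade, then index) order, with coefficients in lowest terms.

first term: -9/4*e1 - 21/2*e2 - 5*e13 + 27*e34 - 7/2*e45 - 9*e235 + 3/4*e1245 - 15*e12345
second term: -9/4*e1 - 21/2*e2 + 5*e13 - 27*e34 + 7/2*e45 + 9*e235 + 3/4*e1245 - 15*e12345
Answer: -10*e13 + 54*e34 - 7*e45 - 18*e235


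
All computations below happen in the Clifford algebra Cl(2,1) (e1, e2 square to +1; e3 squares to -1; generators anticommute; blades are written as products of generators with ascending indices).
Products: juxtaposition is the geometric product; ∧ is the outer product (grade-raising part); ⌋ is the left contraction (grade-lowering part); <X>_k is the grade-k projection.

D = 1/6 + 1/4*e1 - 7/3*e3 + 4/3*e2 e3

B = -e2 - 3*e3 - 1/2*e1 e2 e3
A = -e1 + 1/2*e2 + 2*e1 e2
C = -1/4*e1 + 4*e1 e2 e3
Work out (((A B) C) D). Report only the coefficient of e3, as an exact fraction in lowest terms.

step 1: -1/2 - 2*e1 + e3 + e1 e2 + 13/4*e1 e3 - e2 e3 - 6*e1 e2 e3
step 2: -47/2 - 31/8*e1 - 51/4*e2 - 51/16*e3 - 4*e1 e2 + 1/4*e1 e3 - 13/2*e2 e3 - 7/4*e1 e2 e3
step 3: -2015/96 - 397/48*e1 - 493/24*e2 + 3575/96*e3 - 59/48*e1 e2 + 291/64*e1 e3 - 149/48*e2 e3 + 9/4*e1 e2 e3
Answer: 3575/96


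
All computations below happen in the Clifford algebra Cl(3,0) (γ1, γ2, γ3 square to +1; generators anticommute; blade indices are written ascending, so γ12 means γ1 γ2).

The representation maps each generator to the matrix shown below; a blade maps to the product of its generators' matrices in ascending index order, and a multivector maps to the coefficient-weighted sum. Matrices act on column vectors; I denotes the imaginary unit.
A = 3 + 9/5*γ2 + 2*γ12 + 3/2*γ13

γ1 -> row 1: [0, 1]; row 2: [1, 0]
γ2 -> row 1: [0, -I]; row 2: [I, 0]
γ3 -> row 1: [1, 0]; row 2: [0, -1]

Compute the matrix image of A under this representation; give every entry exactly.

Bivector images (products of the table entries): rho(γ12) = rho(γ1)rho(γ2) = row 1: [I, 0]; row 2: [0, -I]; rho(γ13) = rho(γ1)rho(γ3) = row 1: [0, -1]; row 2: [1, 0].
M = (3)*1 + (9/5)*rho(γ2) + (2)*rho(γ12) + (3/2)*rho(γ13), summed entrywise (1 is the identity matrix):
Answer: row 1: [3 + 2*I, -3/2 - 9*I/5]; row 2: [3/2 + 9*I/5, 3 - 2*I]


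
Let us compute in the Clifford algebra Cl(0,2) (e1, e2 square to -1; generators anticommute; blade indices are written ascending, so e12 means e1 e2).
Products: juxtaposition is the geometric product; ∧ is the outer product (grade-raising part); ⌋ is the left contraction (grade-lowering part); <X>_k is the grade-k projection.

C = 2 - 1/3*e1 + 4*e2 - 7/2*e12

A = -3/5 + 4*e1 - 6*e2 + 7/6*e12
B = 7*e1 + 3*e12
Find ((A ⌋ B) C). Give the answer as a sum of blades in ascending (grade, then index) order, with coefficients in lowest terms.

step 1: -63/2 - 111/5*e1 - 12*e2 - 9/5*e12
step 2: -287/10 + 153/10*e1 - 2271/10*e2 + 277/20*e12
Answer: -287/10 + 153/10*e1 - 2271/10*e2 + 277/20*e12


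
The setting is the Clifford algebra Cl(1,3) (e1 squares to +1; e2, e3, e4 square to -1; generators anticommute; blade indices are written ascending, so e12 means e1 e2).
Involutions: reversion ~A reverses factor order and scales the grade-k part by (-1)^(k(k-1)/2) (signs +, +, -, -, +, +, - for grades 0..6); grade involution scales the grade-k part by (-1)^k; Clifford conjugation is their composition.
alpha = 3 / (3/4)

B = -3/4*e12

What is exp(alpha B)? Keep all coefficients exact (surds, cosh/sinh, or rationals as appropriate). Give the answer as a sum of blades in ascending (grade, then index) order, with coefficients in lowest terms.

B^2 = (-3/4)^2*(e12)^2 = 9/16*(+1) = 9/16 (a basis 2-blade squares to minus the product of its generators' squares).
B^2 = 9/16 — a positive square means the series sums to a boost: l = 3/4, alpha*l = 3, so exp(alpha B) = cosh(3) + (sinh(3)/(3/4))*B = cosh(3) + (4*sinh(3)/3)*B.
Answer: cosh(3) - sinh(3)*e12


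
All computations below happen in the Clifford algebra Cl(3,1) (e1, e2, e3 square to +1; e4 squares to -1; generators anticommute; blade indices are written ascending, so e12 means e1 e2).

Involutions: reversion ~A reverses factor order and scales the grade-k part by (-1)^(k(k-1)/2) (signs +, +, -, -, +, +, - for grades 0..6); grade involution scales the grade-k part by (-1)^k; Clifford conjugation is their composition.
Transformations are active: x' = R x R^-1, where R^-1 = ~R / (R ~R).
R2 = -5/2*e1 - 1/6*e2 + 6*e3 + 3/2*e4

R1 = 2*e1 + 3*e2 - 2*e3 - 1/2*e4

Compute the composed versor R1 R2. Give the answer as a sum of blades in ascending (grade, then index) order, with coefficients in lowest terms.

Distribute over the terms of R1 (each basis-blade product reordered to ascending indices, repeated generators contracted through their squares):
(2*e1) R2 = -5 - 1/3*e12 + 12*e13 + 3*e14
(3*e2) R2 = -1/2 + 15/2*e12 + 18*e23 + 9/2*e24
(-2*e3) R2 = -12 - 5*e13 - 1/3*e23 - 3*e34
(-1/2*e4) R2 = 3/4 - 5/4*e14 - 1/12*e24 + 3*e34
Summing the partial products and collecting blades:
Answer: -67/4 + 43/6*e12 + 7*e13 + 7/4*e14 + 53/3*e23 + 53/12*e24


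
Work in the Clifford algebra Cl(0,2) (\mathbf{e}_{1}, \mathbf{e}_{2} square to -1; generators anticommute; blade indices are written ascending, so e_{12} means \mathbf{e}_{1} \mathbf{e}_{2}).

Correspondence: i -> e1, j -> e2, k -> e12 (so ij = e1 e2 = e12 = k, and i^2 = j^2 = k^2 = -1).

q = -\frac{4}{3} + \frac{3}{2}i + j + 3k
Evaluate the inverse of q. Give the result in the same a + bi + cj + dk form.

In blades: q = -\frac{4}{3} + \frac{3}{2} e_{1} + e_{2} + 3 e_{12}.
With qbar = -\frac{4}{3} - \frac{3}{2} e_{1} - e_{2} - 3 e_{12} (scalar fixed, mapped units negated), q qbar = \frac{505}{36} (the sum of squared coefficients), so q^-1 = qbar / (\frac{505}{36}) = -\frac{48}{505} - \frac{54}{505} e_{1} - \frac{36}{505} e_{2} - \frac{108}{505} e_{12}; translating back:
Answer: -\frac{48}{505} - \frac{54}{505}i - \frac{36}{505}j - \frac{108}{505}k


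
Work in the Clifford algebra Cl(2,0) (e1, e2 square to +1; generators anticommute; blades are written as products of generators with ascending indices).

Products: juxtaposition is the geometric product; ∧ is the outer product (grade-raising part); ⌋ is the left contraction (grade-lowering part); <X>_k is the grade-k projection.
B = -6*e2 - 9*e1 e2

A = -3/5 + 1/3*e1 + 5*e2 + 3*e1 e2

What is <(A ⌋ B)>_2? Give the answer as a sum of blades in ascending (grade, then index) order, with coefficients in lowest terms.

step 1: -3 + 45*e1 + 3/5*e2 + 27/5*e1 e2
step 2: 27/5*e1 e2
Answer: 27/5*e1 e2


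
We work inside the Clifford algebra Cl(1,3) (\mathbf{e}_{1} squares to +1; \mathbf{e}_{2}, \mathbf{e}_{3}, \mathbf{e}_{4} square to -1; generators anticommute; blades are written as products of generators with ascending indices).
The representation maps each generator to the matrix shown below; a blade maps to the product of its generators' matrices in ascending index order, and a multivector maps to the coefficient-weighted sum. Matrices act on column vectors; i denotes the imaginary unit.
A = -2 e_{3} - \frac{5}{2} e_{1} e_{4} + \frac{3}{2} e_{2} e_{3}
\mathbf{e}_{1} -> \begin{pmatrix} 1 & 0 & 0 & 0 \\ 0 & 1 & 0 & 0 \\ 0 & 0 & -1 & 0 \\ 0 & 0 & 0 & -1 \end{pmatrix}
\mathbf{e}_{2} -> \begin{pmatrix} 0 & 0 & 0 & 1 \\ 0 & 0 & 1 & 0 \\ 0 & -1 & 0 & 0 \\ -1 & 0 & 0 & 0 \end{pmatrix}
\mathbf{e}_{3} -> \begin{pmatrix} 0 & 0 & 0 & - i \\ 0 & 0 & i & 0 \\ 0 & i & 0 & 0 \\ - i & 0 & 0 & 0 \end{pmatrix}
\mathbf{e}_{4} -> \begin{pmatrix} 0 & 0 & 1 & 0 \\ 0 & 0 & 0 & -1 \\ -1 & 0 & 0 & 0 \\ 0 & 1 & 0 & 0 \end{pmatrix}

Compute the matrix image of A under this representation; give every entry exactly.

Bivector images (products of the table entries): rho(e_{1} e_{4}) = rho(\mathbf{e}_{1})rho(\mathbf{e}_{4}) = \begin{pmatrix} 0 & 0 & 1 & 0 \\ 0 & 0 & 0 & -1 \\ 1 & 0 & 0 & 0 \\ 0 & -1 & 0 & 0 \end{pmatrix}; rho(e_{2} e_{3}) = rho(\mathbf{e}_{2})rho(\mathbf{e}_{3}) = \begin{pmatrix} - i & 0 & 0 & 0 \\ 0 & i & 0 & 0 \\ 0 & 0 & - i & 0 \\ 0 & 0 & 0 & i \end{pmatrix}.
M = (-2)*rho(e_{3}) + (-\frac{5}{2})*rho(e_{1} e_{4}) + (\frac{3}{2})*rho(e_{2} e_{3}), summed entrywise:
Answer: \begin{pmatrix} - \frac{3 i}{2} & 0 & - \frac{5}{2} & 2 i \\ 0 & \frac{3 i}{2} & - 2 i & \frac{5}{2} \\ - \frac{5}{2} & - 2 i & - \frac{3 i}{2} & 0 \\ 2 i & \frac{5}{2} & 0 & \frac{3 i}{2} \end{pmatrix}


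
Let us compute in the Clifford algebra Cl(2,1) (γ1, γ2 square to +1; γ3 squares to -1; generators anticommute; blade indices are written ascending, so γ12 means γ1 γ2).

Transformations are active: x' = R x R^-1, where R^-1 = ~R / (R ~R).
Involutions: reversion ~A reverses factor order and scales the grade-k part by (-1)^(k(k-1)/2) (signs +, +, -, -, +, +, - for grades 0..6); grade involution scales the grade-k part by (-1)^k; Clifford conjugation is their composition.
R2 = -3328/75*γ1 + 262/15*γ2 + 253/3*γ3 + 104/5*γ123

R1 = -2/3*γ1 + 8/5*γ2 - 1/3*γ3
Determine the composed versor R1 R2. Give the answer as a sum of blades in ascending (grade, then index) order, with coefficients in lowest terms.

Distribute over the terms of R1 (each basis-blade product reordered to ascending indices, repeated generators contracted through their squares):
(-2/3*γ1) R2 = 6656/225 - 524/45*γ12 - 506/9*γ13 - 208/15*γ23
(8/5*γ2) R2 = 2096/75 + 26624/375*γ12 - 832/25*γ13 + 2024/15*γ23
(-1/3*γ3) R2 = 253/9 + 104/15*γ12 - 3328/225*γ13 + 262/45*γ23
Summing the partial products and collecting blades:
Answer: 2141/25 + 74572/1125*γ12 - 7822/75*γ13 + 1142/9*γ23
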